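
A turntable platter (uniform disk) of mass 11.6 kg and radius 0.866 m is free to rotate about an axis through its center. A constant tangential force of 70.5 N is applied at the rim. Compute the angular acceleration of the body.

α ≈ 14.0 rad/s²

I = ½MR² = (1/2)(11.6)(0.866)² = 4.350 kg·m².
τ = F R = (70.5)(0.866) = 61.05 N·m.
Newton's second law for rotation, τ = Iα, gives α = τ/I = 61.05/4.350 = 14.04 rad/s².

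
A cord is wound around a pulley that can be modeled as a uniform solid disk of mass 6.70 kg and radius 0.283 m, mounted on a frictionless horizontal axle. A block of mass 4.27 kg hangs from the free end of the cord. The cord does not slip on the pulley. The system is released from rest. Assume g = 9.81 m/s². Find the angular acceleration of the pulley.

α ≈ 19.4 rad/s²

I = ½MR² = (1/2)(6.70)(0.283)² = 0.2683 kg·m².
Block: mg − T = ma. Pulley: TR = Iα. No-slip: a = αR, so T = (I/R²)a = 3.350·a.
Then mg = (m + 3.350)a, so a = (4.27)(9.81)/(4.27 + 3.350) = 5.497 m/s².
α = a/R = 5.497/0.283 = 19.42 rad/s².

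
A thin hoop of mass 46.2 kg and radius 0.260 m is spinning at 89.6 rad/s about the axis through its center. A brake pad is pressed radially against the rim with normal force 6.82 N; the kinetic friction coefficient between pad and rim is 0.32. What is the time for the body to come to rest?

I = MR² = (46.2)(0.260)² = 3.123 kg·m².
Friction force f = μN = (0.32)(6.82) = 2.182 N at the rim; torque magnitude τ = fR = 0.5674 N·m, opposing ω.
|α| = τ/I = 0.5674/3.123 = 0.1817 rad/s² (deceleration).
0 = ω₀ − |α|t ⇒ t = ω₀/|α| = 89.6/0.1817 = 493.2 s.

t ≈ 493 s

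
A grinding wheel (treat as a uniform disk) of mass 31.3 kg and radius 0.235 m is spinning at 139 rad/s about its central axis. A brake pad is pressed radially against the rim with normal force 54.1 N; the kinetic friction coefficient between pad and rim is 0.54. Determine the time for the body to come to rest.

t ≈ 17.5 s

I = ½MR² = (1/2)(31.3)(0.235)² = 0.8643 kg·m².
Friction force f = μN = (0.54)(54.1) = 29.21 N at the rim; torque magnitude τ = fR = 6.865 N·m, opposing ω.
|α| = τ/I = 6.865/0.8643 = 7.943 rad/s² (deceleration).
0 = ω₀ − |α|t ⇒ t = ω₀/|α| = 139/7.943 = 17.50 s.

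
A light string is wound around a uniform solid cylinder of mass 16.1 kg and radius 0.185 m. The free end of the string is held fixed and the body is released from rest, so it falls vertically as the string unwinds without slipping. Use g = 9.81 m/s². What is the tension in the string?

Translation: Mg − T = Ma. Rotation about the center: TR = Iα with I = ½MR².
With a = αR: T = (I/R²)a = (1/2)M a, so Mg = (1 + 0.5000)Ma.
a = g/(1 + 0.5000) = 9.81/1.500 = 6.540 m/s².
T = 0.5000·M·a = (0.5000)(16.1)(6.540) = 52.65 N.

T ≈ 52.6 N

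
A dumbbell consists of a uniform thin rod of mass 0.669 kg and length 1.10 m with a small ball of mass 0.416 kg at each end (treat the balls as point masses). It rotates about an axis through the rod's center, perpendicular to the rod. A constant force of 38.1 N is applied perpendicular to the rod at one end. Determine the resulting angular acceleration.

α ≈ 65.7 rad/s²

I_rod = (1/12)ML² = (1/12)(0.669)(1.10)² = 0.06746 kg·m².
I_balls = 2·m·(L/2)² = 2(0.416)(0.5500)² = 0.2517 kg·m².
Total I = 0.3191 kg·m².
τ = F·(L/2) = (38.1)(0.550) = 20.96 N·m.
α = τ/I = 20.96/0.3191 = 65.66 rad/s².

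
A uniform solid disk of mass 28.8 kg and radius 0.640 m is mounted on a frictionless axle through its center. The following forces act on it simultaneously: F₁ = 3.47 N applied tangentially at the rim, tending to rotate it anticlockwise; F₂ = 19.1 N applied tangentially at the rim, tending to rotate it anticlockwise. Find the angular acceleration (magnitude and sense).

α ≈ 2.45 rad/s², anticlockwise

I = ½MR² = (1/2)(28.8)(0.640)² = 5.898 kg·m².
Taking anticlockwise as positive: τ₁ = +(3.47)(0.640) = +2.221 N·m; τ₂ = +(19.1)(0.640) = +12.22 N·m.
Net torque τ = 14.44 N·m.
α = τ/I = 14.44/5.898 = 2.449 rad/s².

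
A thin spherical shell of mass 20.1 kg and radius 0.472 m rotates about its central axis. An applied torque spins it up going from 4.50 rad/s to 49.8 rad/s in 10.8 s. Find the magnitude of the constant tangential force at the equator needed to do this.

I = (2/3)MR² = (2/3)(20.1)(0.472)² = 2.985 kg·m².
α = Δω/Δt = (49.8 − 4.50)/10.8 = 4.194 rad/s².
The required torque is τ = Iα = (2.985)(4.194) = 12.52 N·m.
A tangential force at the equator gives τ = FR, so F = τ/R = 12.52/0.472 = 26.53 N.

F ≈ 26.5 N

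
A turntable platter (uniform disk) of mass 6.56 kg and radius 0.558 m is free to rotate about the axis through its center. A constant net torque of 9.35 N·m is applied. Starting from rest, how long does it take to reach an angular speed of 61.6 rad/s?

t ≈ 6.73 s

I = ½MR² = (1/2)(6.56)(0.558)² = 1.021 kg·m².
α = τ/I = 9.35/1.021 = 9.155 rad/s².
ω = αt ⇒ t = ω/α = 61.6/9.155 = 6.728 s.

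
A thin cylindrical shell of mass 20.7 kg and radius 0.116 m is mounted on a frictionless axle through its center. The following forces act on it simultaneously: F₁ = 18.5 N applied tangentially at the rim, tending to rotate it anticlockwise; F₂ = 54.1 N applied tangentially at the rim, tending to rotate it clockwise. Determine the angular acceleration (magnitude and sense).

α ≈ 14.8 rad/s², clockwise

I = MR² = (20.7)(0.116)² = 0.2785 kg·m².
Taking anticlockwise as positive: τ₁ = +(18.5)(0.116) = +2.146 N·m; τ₂ = −(54.1)(0.116) = −6.276 N·m.
Net torque τ = -4.130 N·m.
α = τ/I = -4.130/0.2785 = -14.83 rad/s².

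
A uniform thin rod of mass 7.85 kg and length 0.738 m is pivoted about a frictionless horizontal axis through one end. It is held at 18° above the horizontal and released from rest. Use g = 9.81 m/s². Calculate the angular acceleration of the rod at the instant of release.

α ≈ 19.0 rad/s²

About the pivot, I = (1/3)ML² = (1/3)(7.85)(0.738)² = 1.425 kg·m².
The weight acts at the center, a distance L/2 = 0.3690 m from the pivot; τ = Mg(L/2) cos 18° = 27.03 N·m.
α = τ/I = 27.03/1.425 = 18.96 rad/s².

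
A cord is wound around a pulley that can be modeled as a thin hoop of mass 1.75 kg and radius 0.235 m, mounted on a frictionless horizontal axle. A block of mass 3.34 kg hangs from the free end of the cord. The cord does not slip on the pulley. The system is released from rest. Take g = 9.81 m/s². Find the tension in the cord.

I = MR² = (1.75)(0.235)² = 0.09664 kg·m².
Block: mg − T = ma. Pulley: TR = Iα. No-slip: a = αR, so T = (I/R²)a = 1.750·a.
Then mg = (m + 1.750)a, so a = (3.34)(9.81)/(3.34 + 1.750) = 6.437 m/s².
T = 1.750·a = 11.27 N.

T ≈ 11.3 N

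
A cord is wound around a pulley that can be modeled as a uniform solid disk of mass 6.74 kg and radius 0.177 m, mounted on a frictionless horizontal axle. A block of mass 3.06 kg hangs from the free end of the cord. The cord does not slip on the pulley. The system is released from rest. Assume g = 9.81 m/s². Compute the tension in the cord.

I = ½MR² = (1/2)(6.74)(0.177)² = 0.1056 kg·m².
Block: mg − T = ma. Pulley: TR = Iα. No-slip: a = αR, so T = (I/R²)a = 3.370·a.
Then mg = (m + 3.370)a, so a = (3.06)(9.81)/(3.06 + 3.370) = 4.669 m/s².
T = 3.370·a = 15.73 N.

T ≈ 15.7 N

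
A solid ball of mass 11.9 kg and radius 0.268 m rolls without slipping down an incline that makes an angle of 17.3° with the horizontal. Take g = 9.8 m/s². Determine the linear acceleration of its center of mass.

Translation along the incline: Mg sinθ − f = Ma.
Rotation about the center: fR = Iα with I = (2/5)MR². No-slip gives a = αR, so f = (I/R²)a = (2/5)M a.
Substituting: Mg sinθ = (1 + 0.4000)Ma, so a = g sinθ/(1 + 0.4000) = (9.8) sin 17.3° / 1.400 = 2.082 m/s².

a ≈ 2.08 m/s²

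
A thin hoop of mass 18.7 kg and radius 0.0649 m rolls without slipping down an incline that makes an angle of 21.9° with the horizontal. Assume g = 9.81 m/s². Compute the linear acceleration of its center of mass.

a ≈ 1.83 m/s²

Translation along the incline: Mg sinθ − f = Ma.
Rotation about the center: fR = Iα with I = MR². No-slip gives a = αR, so f = (I/R²)a = M a.
Substituting: Mg sinθ = (1 + 1.000)Ma, so a = g sinθ/(1 + 1.000) = (9.81) sin 21.9° / 2.000 = 1.830 m/s².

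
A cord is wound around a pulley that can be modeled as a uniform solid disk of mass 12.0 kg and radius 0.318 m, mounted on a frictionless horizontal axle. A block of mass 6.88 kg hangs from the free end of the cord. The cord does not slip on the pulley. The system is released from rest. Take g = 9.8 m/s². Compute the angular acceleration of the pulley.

α ≈ 16.5 rad/s²

I = ½MR² = (1/2)(12.0)(0.318)² = 0.6067 kg·m².
Block: mg − T = ma. Pulley: TR = Iα. No-slip: a = αR, so T = (I/R²)a = 6.000·a.
Then mg = (m + 6.000)a, so a = (6.88)(9.8)/(6.88 + 6.000) = 5.235 m/s².
α = a/R = 5.235/0.318 = 16.46 rad/s².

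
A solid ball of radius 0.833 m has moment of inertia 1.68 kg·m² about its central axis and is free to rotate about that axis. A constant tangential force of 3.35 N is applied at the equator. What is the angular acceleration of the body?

τ = F R = (3.35)(0.833) = 2.791 N·m.
From τ = Iα: α = 2.791/1.680 = 1.661 rad/s².

α ≈ 1.66 rad/s²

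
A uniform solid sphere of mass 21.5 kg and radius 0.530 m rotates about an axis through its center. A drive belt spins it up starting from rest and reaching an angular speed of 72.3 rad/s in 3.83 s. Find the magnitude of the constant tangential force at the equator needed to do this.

I = (2/5)MR² = (2/5)(21.5)(0.530)² = 2.416 kg·m².
α = Δω/Δt = (72.3 − 0)/3.83 = 18.88 rad/s².
The required torque is τ = Iα = (2.416)(18.88) = 45.60 N·m.
A tangential force at the equator gives τ = FR, so F = τ/R = 45.60/0.530 = 86.04 N.

F ≈ 86.0 N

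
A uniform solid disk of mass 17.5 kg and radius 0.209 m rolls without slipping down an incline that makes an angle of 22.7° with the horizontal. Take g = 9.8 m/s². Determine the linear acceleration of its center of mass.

a ≈ 2.52 m/s²

Translation along the incline: Mg sinθ − f = Ma.
Rotation about the center: fR = Iα with I = ½MR². No-slip gives a = αR, so f = (I/R²)a = (1/2)M a.
Substituting: Mg sinθ = (1 + 0.5000)Ma, so a = g sinθ/(1 + 0.5000) = (9.8) sin 22.7° / 1.500 = 2.521 m/s².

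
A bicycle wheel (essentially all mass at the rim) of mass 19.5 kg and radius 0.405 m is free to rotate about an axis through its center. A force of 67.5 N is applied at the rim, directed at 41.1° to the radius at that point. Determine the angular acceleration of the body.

I = MR² = (19.5)(0.405)² = 3.198 kg·m².
Only the tangential component produces torque: τ = F R sinθ = (67.5)(0.405) sin 41.1° = 17.97 N·m.
Newton's second law for rotation, τ = Iα, gives α = τ/I = 17.97/3.198 = 5.619 rad/s².

α ≈ 5.62 rad/s²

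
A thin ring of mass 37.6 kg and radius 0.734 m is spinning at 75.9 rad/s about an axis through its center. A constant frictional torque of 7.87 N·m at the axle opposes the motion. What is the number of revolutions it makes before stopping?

I = MR² = (37.6)(0.734)² = 20.26 kg·m².
The net torque has magnitude 7.87 N·m, opposing ω.
|α| = τ/I = 7.870/20.26 = 0.3885 rad/s² (deceleration).
ω² = ω₀² − 2|α|θ with ω = 0 ⇒ θ = ω₀²/(2|α|) = 7414 rad = 1180 rev.

≈ 1180 revolutions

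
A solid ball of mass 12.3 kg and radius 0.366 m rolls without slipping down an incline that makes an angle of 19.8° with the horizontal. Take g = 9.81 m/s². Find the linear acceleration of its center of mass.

Translation along the incline: Mg sinθ − f = Ma.
Rotation about the center: fR = Iα with I = (2/5)MR². No-slip gives a = αR, so f = (I/R²)a = (2/5)M a.
Substituting: Mg sinθ = (1 + 0.4000)Ma, so a = g sinθ/(1 + 0.4000) = (9.81) sin 19.8° / 1.400 = 2.374 m/s².

a ≈ 2.37 m/s²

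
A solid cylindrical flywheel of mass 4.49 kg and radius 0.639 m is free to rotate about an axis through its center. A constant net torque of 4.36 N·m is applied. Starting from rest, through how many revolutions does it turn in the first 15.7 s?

≈ 93.3 revolutions

I = ½MR² = (1/2)(4.49)(0.639)² = 0.9167 kg·m².
α = τ/I = 4.36/0.9167 = 4.756 rad/s².
θ = ½αt² = ½(4.756)(15.7)² = 586.2 rad.
Revolutions = θ/(2π) = 93.29.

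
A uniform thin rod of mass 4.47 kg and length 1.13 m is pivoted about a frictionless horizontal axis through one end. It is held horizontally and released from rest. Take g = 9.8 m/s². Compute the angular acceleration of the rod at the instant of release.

About the pivot, I = (1/3)ML² = (1/3)(4.47)(1.13)² = 1.903 kg·m².
The weight acts at the center, a distance L/2 = 0.5650 m from the pivot; τ = Mg(L/2) = 24.75 N·m.
α = τ/I = 24.75/1.903 = 13.01 rad/s².
(Equivalently α = (3g/(2L)) = 13.01 rad/s².)

α ≈ 13.0 rad/s²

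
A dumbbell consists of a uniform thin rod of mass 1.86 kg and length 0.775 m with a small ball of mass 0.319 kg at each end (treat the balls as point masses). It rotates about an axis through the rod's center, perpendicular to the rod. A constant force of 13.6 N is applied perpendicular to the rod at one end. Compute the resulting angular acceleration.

α ≈ 27.9 rad/s²

I_rod = (1/12)ML² = (1/12)(1.86)(0.775)² = 0.09310 kg·m².
I_balls = 2·m·(L/2)² = 2(0.319)(0.3875)² = 0.09580 kg·m².
Total I = 0.1889 kg·m².
τ = F·(L/2) = (13.6)(0.388) = 5.270 N·m.
α = τ/I = 5.270/0.1889 = 27.90 rad/s².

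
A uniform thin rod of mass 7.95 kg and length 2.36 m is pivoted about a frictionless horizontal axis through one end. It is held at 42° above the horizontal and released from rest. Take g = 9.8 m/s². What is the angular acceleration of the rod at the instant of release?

About the pivot, I = (1/3)ML² = (1/3)(7.95)(2.36)² = 14.76 kg·m².
The weight acts at the center, a distance L/2 = 1.180 m from the pivot; τ = Mg(L/2) cos 42° = 68.32 N·m.
α = τ/I = 68.32/14.76 = 4.629 rad/s².

α ≈ 4.63 rad/s²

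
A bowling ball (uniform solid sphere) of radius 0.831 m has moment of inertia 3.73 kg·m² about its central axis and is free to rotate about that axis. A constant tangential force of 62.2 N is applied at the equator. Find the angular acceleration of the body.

α ≈ 13.9 rad/s²

τ = F R = (62.2)(0.831) = 51.69 N·m.
From τ = Iα: α = 51.69/3.730 = 13.86 rad/s².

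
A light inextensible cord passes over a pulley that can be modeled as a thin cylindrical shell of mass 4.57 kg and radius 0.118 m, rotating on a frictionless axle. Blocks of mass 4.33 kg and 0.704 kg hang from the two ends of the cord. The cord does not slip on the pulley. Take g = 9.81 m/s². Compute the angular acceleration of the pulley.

I = MR² = (4.57)(0.118)² = 0.06363 kg·m².
Heavier block: m₁g − T₁ = m₁a. Lighter block: T₂ − m₂g = m₂a.
Pulley: (T₁ − T₂)R = Iα = I(a/R), so T₁ − T₂ = (I/R²)a = 1·M_p a = 4.570·a.
Adding the three: (m₁ − m₂)g = (m₁ + m₂ + 4.570)a, so a = (4.33 − 0.704)(9.81)/(4.33 + 0.704 + 4.570) = 3.704 m/s².
α = a/R = 3.704/0.118 = 31.39 rad/s².

α ≈ 31.4 rad/s²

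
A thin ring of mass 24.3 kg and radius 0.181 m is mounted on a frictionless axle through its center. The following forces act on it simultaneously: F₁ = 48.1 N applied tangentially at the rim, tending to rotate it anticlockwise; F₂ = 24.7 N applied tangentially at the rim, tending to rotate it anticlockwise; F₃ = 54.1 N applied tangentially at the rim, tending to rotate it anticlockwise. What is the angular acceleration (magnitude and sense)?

α ≈ 28.9 rad/s², anticlockwise

I = MR² = (24.3)(0.181)² = 0.7961 kg·m².
Taking anticlockwise as positive: τ₁ = +(48.1)(0.181) = +8.706 N·m; τ₂ = +(24.7)(0.181) = +4.471 N·m; τ₃ = +(54.1)(0.181) = +9.792 N·m.
Net torque τ = 22.97 N·m.
α = τ/I = 22.97/0.7961 = 28.85 rad/s².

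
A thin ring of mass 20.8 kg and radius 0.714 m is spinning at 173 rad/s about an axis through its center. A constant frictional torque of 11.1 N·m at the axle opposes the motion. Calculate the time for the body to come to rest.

I = MR² = (20.8)(0.714)² = 10.60 kg·m².
The net torque has magnitude 11.1 N·m, opposing ω.
|α| = τ/I = 11.10/10.60 = 1.047 rad/s² (deceleration).
0 = ω₀ − |α|t ⇒ t = ω₀/|α| = 173/1.047 = 165.3 s.

t ≈ 165 s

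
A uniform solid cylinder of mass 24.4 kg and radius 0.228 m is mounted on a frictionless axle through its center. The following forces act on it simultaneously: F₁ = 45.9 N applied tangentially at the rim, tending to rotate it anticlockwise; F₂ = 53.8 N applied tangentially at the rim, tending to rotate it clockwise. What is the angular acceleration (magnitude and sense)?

I = ½MR² = (1/2)(24.4)(0.228)² = 0.6342 kg·m².
Taking anticlockwise as positive: τ₁ = +(45.9)(0.228) = +10.47 N·m; τ₂ = −(53.8)(0.228) = −12.27 N·m.
Net torque τ = -1.801 N·m.
α = τ/I = -1.801/0.6342 = -2.840 rad/s².

α ≈ 2.84 rad/s², clockwise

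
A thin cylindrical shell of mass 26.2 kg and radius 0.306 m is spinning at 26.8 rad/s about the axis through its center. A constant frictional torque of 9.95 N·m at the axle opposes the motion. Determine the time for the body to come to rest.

t ≈ 6.61 s

I = MR² = (26.2)(0.306)² = 2.453 kg·m².
The net torque has magnitude 9.95 N·m, opposing ω.
|α| = τ/I = 9.950/2.453 = 4.056 rad/s² (deceleration).
0 = ω₀ − |α|t ⇒ t = ω₀/|α| = 26.8/4.056 = 6.608 s.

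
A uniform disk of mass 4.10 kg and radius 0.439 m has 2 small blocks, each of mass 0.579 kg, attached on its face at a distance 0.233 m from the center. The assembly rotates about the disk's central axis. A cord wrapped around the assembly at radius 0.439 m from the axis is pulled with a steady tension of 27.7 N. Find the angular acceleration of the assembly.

I_disk = ½MR² = ½(4.10)(0.439)² = 0.3951 kg·m².
I_blocks = 2·m·r² = 2(0.579)(0.233)² = 0.06287 kg·m².
Total I = 0.4579 kg·m².
τ = F r = (27.7)(0.439) = 12.16 N·m.
α = τ/I = 12.16/0.4579 = 26.55 rad/s².

α ≈ 26.6 rad/s²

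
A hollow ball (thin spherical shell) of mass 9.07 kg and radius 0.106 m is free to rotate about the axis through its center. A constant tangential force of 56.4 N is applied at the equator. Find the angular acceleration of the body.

I = (2/3)MR² = (2/3)(9.07)(0.106)² = 0.06794 kg·m².
τ = F R = (56.4)(0.106) = 5.978 N·m.
From τ = Iα: α = 5.978/0.06794 = 87.99 rad/s².

α ≈ 88.0 rad/s²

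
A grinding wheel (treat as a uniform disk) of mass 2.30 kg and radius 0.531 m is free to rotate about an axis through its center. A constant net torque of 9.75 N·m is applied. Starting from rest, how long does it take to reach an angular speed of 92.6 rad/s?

t ≈ 3.08 s

I = ½MR² = (1/2)(2.30)(0.531)² = 0.3243 kg·m².
α = τ/I = 9.75/0.3243 = 30.07 rad/s².
ω = αt ⇒ t = ω/α = 92.6/30.07 = 3.080 s.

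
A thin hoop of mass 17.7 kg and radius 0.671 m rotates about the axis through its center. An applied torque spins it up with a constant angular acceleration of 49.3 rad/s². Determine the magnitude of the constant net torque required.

τ ≈ 393 N·m

I = MR² = (17.7)(0.671)² = 7.969 kg·m².
τ = Iα = (7.969)(49.30) = 392.9 N·m.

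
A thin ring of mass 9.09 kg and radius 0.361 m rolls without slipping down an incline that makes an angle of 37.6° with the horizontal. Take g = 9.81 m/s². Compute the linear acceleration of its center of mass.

a ≈ 2.99 m/s²

Translation along the incline: Mg sinθ − f = Ma.
Rotation about the center: fR = Iα with I = MR². No-slip gives a = αR, so f = (I/R²)a = M a.
Substituting: Mg sinθ = (1 + 1.000)Ma, so a = g sinθ/(1 + 1.000) = (9.81) sin 37.6° / 2.000 = 2.993 m/s².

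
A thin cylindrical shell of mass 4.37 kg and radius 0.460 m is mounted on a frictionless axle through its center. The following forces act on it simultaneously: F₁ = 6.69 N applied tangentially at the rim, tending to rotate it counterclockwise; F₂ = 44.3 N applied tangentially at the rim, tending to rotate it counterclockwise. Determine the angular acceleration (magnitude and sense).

I = MR² = (4.37)(0.460)² = 0.9247 kg·m².
Taking counterclockwise as positive: τ₁ = +(6.69)(0.460) = +3.077 N·m; τ₂ = +(44.3)(0.460) = +20.38 N·m.
Net torque τ = 23.46 N·m.
α = τ/I = 23.46/0.9247 = 25.37 rad/s².

α ≈ 25.4 rad/s², counterclockwise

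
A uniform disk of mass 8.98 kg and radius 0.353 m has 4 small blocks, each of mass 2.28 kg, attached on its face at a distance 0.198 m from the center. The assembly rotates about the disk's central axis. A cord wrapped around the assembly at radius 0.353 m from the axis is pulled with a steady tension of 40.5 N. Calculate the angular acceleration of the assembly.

I_disk = ½MR² = ½(8.98)(0.353)² = 0.5595 kg·m².
I_blocks = 4·m·r² = 4(2.28)(0.198)² = 0.3575 kg·m².
Total I = 0.9170 kg·m².
τ = F r = (40.5)(0.353) = 14.30 N·m.
α = τ/I = 14.30/0.9170 = 15.59 rad/s².

α ≈ 15.6 rad/s²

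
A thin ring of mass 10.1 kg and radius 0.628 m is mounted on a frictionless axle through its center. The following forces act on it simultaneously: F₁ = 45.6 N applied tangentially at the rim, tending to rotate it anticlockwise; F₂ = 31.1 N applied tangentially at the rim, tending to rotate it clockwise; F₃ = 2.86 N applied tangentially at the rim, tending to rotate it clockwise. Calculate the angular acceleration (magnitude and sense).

α ≈ 1.84 rad/s², anticlockwise

I = MR² = (10.1)(0.628)² = 3.983 kg·m².
Taking anticlockwise as positive: τ₁ = +(45.6)(0.628) = +28.64 N·m; τ₂ = −(31.1)(0.628) = −19.53 N·m; τ₃ = −(2.86)(0.628) = −1.796 N·m.
Net torque τ = 7.310 N·m.
α = τ/I = 7.310/3.983 = 1.835 rad/s².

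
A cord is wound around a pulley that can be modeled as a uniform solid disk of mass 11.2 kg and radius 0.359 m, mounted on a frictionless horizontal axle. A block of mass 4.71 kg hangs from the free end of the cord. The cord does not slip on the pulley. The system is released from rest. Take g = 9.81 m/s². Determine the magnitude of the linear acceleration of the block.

I = ½MR² = (1/2)(11.2)(0.359)² = 0.7217 kg·m².
Block: mg − T = ma. Pulley: TR = Iα. No-slip: a = αR, so T = (I/R²)a = 5.600·a.
Then mg = (m + 5.600)a, so a = (4.71)(9.81)/(4.71 + 5.600) = 4.482 m/s².

a ≈ 4.48 m/s²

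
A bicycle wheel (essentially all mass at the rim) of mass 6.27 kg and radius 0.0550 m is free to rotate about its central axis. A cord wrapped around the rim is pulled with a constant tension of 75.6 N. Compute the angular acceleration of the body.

α ≈ 219 rad/s²

I = MR² = (6.27)(0.0550)² = 0.01897 kg·m².
τ = F R = (75.6)(0.0550) = 4.158 N·m.
Newton's second law for rotation, τ = Iα, gives α = τ/I = 4.158/0.01897 = 219.2 rad/s².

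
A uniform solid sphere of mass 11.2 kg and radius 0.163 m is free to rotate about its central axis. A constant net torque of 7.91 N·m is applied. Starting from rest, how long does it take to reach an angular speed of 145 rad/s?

t ≈ 2.18 s

I = (2/5)MR² = (2/5)(11.2)(0.163)² = 0.1190 kg·m².
α = τ/I = 7.91/0.1190 = 66.45 rad/s².
ω = αt ⇒ t = ω/α = 145/66.45 = 2.182 s.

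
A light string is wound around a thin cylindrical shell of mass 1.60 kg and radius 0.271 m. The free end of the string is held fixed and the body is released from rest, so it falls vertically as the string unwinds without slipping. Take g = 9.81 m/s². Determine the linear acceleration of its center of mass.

a ≈ 4.91 m/s²

Translation: Mg − T = Ma. Rotation about the center: TR = Iα with I = MR².
With a = αR: T = (I/R²)a = M a, so Mg = (1 + 1.000)Ma.
a = g/(1 + 1.000) = 9.81/2.000 = 4.905 m/s².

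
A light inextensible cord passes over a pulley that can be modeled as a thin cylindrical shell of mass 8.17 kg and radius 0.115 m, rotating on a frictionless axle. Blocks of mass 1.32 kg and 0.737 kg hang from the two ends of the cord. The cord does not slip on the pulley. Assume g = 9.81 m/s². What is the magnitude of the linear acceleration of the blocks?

a ≈ 0.559 m/s²

I = MR² = (8.17)(0.115)² = 0.1080 kg·m².
Heavier block: m₁g − T₁ = m₁a. Lighter block: T₂ − m₂g = m₂a.
Pulley: (T₁ − T₂)R = Iα = I(a/R), so T₁ − T₂ = (I/R²)a = 1·M_p a = 8.170·a.
Adding the three: (m₁ − m₂)g = (m₁ + m₂ + 8.170)a, so a = (1.32 − 0.737)(9.81)/(1.32 + 0.737 + 8.170) = 0.5592 m/s².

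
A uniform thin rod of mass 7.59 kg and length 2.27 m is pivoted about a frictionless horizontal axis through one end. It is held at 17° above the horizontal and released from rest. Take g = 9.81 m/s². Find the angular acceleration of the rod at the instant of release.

α ≈ 6.20 rad/s²

About the pivot, I = (1/3)ML² = (1/3)(7.59)(2.27)² = 13.04 kg·m².
The weight acts at the center, a distance L/2 = 1.135 m from the pivot; τ = Mg(L/2) cos 17° = 80.82 N·m.
α = τ/I = 80.82/13.04 = 6.199 rad/s².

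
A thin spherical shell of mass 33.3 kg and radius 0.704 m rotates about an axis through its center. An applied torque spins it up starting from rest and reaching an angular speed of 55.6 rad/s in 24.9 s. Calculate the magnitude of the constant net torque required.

τ ≈ 24.6 N·m

I = (2/3)MR² = (2/3)(33.3)(0.704)² = 11.00 kg·m².
α = Δω/Δt = (55.6 − 0)/24.9 = 2.233 rad/s².
τ = Iα = (11.00)(2.233) = 24.57 N·m.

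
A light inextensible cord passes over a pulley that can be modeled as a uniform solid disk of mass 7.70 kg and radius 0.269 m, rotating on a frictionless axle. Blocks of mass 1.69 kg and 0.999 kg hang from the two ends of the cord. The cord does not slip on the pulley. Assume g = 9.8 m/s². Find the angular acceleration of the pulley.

α ≈ 3.85 rad/s²

I = ½MR² = (1/2)(7.70)(0.269)² = 0.2786 kg·m².
Heavier block: m₁g − T₁ = m₁a. Lighter block: T₂ − m₂g = m₂a.
Pulley: (T₁ − T₂)R = Iα = I(a/R), so T₁ − T₂ = (I/R²)a = (1/2)M_p a = 3.850·a.
Adding the three: (m₁ − m₂)g = (m₁ + m₂ + 3.850)a, so a = (1.69 − 0.999)(9.8)/(1.69 + 0.999 + 3.850) = 1.036 m/s².
α = a/R = 1.036/0.269 = 3.850 rad/s².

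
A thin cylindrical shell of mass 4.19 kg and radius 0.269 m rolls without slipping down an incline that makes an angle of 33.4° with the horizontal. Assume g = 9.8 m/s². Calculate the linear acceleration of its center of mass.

Translation along the incline: Mg sinθ − f = Ma.
Rotation about the center: fR = Iα with I = MR². No-slip gives a = αR, so f = (I/R²)a = M a.
Substituting: Mg sinθ = (1 + 1.000)Ma, so a = g sinθ/(1 + 1.000) = (9.8) sin 33.4° / 2.000 = 2.697 m/s².

a ≈ 2.70 m/s²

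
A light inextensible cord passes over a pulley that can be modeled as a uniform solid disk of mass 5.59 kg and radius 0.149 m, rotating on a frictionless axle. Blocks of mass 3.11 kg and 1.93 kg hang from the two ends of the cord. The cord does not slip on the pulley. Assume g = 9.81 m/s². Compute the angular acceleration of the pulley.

α ≈ 9.92 rad/s²

I = ½MR² = (1/2)(5.59)(0.149)² = 0.06205 kg·m².
Heavier block: m₁g − T₁ = m₁a. Lighter block: T₂ − m₂g = m₂a.
Pulley: (T₁ − T₂)R = Iα = I(a/R), so T₁ − T₂ = (I/R²)a = (1/2)M_p a = 2.795·a.
Adding the three: (m₁ − m₂)g = (m₁ + m₂ + 2.795)a, so a = (3.11 − 1.93)(9.81)/(3.11 + 1.93 + 2.795) = 1.477 m/s².
α = a/R = 1.477/0.149 = 9.916 rad/s².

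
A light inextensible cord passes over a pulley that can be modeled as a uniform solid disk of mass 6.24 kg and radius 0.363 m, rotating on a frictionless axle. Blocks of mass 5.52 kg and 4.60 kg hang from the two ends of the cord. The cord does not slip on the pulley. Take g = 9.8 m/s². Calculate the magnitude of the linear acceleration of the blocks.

I = ½MR² = (1/2)(6.24)(0.363)² = 0.4111 kg·m².
Heavier block: m₁g − T₁ = m₁a. Lighter block: T₂ − m₂g = m₂a.
Pulley: (T₁ − T₂)R = Iα = I(a/R), so T₁ − T₂ = (I/R²)a = (1/2)M_p a = 3.120·a.
Adding the three: (m₁ − m₂)g = (m₁ + m₂ + 3.120)a, so a = (5.52 − 4.60)(9.8)/(5.52 + 4.60 + 3.120) = 0.6810 m/s².

a ≈ 0.681 m/s²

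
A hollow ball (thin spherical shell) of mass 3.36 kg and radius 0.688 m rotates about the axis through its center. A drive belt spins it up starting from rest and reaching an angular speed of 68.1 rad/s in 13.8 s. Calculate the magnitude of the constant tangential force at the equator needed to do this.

I = (2/3)MR² = (2/3)(3.36)(0.688)² = 1.060 kg·m².
α = Δω/Δt = (68.1 − 0)/13.8 = 4.935 rad/s².
The required torque is τ = Iα = (1.060)(4.935) = 5.232 N·m.
A tangential force at the equator gives τ = FR, so F = τ/R = 5.232/0.688 = 7.605 N.

F ≈ 7.61 N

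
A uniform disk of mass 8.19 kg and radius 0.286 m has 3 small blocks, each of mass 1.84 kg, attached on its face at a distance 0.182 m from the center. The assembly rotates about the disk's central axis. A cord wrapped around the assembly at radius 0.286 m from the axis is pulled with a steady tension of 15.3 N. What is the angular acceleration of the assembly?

α ≈ 8.45 rad/s²

I_disk = ½MR² = ½(8.19)(0.286)² = 0.3350 kg·m².
I_blocks = 3·m·r² = 3(1.84)(0.182)² = 0.1828 kg·m².
Total I = 0.5178 kg·m².
τ = F r = (15.3)(0.286) = 4.376 N·m.
α = τ/I = 4.376/0.5178 = 8.451 rad/s².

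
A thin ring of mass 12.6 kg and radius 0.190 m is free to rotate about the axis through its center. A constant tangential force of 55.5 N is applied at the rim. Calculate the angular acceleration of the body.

I = MR² = (12.6)(0.190)² = 0.4549 kg·m².
τ = F R = (55.5)(0.190) = 10.54 N·m.
From τ = Iα: α = 10.54/0.4549 = 23.18 rad/s².

α ≈ 23.2 rad/s²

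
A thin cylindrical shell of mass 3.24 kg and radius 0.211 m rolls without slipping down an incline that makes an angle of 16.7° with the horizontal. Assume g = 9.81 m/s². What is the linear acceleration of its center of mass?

Translation along the incline: Mg sinθ − f = Ma.
Rotation about the center: fR = Iα with I = MR². No-slip gives a = αR, so f = (I/R²)a = M a.
Substituting: Mg sinθ = (1 + 1.000)Ma, so a = g sinθ/(1 + 1.000) = (9.81) sin 16.7° / 2.000 = 1.410 m/s².

a ≈ 1.41 m/s²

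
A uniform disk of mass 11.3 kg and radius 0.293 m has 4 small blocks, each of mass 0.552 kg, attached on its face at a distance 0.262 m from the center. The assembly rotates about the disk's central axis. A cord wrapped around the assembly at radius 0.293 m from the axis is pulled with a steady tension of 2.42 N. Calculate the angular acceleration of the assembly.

α ≈ 1.11 rad/s²

I_disk = ½MR² = ½(11.3)(0.293)² = 0.4850 kg·m².
I_blocks = 4·m·r² = 4(0.552)(0.262)² = 0.1516 kg·m².
Total I = 0.6366 kg·m².
τ = F r = (2.42)(0.293) = 0.7091 N·m.
α = τ/I = 0.7091/0.6366 = 1.114 rad/s².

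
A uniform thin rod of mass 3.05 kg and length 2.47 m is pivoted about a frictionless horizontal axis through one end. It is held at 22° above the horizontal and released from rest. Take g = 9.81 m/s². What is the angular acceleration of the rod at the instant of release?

About the pivot, I = (1/3)ML² = (1/3)(3.05)(2.47)² = 6.203 kg·m².
The weight acts at the center, a distance L/2 = 1.235 m from the pivot; τ = Mg(L/2) cos 22° = 34.26 N·m.
α = τ/I = 34.26/6.203 = 5.524 rad/s².

α ≈ 5.52 rad/s²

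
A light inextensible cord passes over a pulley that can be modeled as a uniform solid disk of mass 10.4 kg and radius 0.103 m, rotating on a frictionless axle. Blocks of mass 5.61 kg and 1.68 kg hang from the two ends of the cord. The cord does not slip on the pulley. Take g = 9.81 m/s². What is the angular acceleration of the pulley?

α ≈ 30.0 rad/s²

I = ½MR² = (1/2)(10.4)(0.103)² = 0.05517 kg·m².
Heavier block: m₁g − T₁ = m₁a. Lighter block: T₂ − m₂g = m₂a.
Pulley: (T₁ − T₂)R = Iα = I(a/R), so T₁ − T₂ = (I/R²)a = (1/2)M_p a = 5.200·a.
Adding the three: (m₁ − m₂)g = (m₁ + m₂ + 5.200)a, so a = (5.61 − 1.68)(9.81)/(5.61 + 1.68 + 5.200) = 3.087 m/s².
α = a/R = 3.087/0.103 = 29.97 rad/s².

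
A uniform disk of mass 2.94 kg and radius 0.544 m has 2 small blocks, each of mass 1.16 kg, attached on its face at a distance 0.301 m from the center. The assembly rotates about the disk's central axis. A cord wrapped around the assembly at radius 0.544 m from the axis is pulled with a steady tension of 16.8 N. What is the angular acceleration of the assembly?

α ≈ 14.2 rad/s²

I_disk = ½MR² = ½(2.94)(0.544)² = 0.4350 kg·m².
I_blocks = 2·m·r² = 2(1.16)(0.301)² = 0.2102 kg·m².
Total I = 0.6452 kg·m².
τ = F r = (16.8)(0.544) = 9.139 N·m.
α = τ/I = 9.139/0.6452 = 14.16 rad/s².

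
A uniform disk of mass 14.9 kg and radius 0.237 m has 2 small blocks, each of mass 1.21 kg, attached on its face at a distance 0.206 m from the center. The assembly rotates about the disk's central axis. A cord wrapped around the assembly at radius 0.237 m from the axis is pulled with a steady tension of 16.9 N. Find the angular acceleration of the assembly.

α ≈ 7.69 rad/s²

I_disk = ½MR² = ½(14.9)(0.237)² = 0.4185 kg·m².
I_blocks = 2·m·r² = 2(1.21)(0.206)² = 0.1027 kg·m².
Total I = 0.5212 kg·m².
τ = F r = (16.9)(0.237) = 4.005 N·m.
α = τ/I = 4.005/0.5212 = 7.685 rad/s².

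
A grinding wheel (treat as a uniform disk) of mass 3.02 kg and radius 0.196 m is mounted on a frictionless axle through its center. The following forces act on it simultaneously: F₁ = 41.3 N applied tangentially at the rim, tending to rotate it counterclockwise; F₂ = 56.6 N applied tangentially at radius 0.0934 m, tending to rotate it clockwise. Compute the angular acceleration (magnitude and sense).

α ≈ 48.4 rad/s², counterclockwise

I = ½MR² = (1/2)(3.02)(0.196)² = 0.05801 kg·m².
Taking counterclockwise as positive: τ₁ = +(41.3)(0.196) = +8.095 N·m; τ₂ = −(56.6)(0.0934) = −5.286 N·m.
Net torque τ = 2.808 N·m.
α = τ/I = 2.808/0.05801 = 48.41 rad/s².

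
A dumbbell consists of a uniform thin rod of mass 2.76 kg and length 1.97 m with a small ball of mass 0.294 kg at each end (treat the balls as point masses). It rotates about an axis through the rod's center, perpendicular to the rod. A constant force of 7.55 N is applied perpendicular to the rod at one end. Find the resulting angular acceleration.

I_rod = (1/12)ML² = (1/12)(2.76)(1.97)² = 0.8926 kg·m².
I_balls = 2·m·(L/2)² = 2(0.294)(0.9850)² = 0.5705 kg·m².
Total I = 1.463 kg·m².
τ = F·(L/2) = (7.55)(0.985) = 7.437 N·m.
α = τ/I = 7.437/1.463 = 5.083 rad/s².

α ≈ 5.08 rad/s²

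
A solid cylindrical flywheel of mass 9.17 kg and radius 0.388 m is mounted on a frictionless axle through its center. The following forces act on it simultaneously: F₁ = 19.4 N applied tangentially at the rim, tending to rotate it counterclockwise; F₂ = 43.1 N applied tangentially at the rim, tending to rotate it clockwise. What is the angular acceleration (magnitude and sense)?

I = ½MR² = (1/2)(9.17)(0.388)² = 0.6902 kg·m².
Taking counterclockwise as positive: τ₁ = +(19.4)(0.388) = +7.527 N·m; τ₂ = −(43.1)(0.388) = −16.72 N·m.
Net torque τ = -9.196 N·m.
α = τ/I = -9.196/0.6902 = -13.32 rad/s².

α ≈ 13.3 rad/s², clockwise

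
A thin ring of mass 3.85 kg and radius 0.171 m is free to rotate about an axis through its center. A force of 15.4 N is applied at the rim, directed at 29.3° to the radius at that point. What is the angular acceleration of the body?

I = MR² = (3.85)(0.171)² = 0.1126 kg·m².
Only the tangential component produces torque: τ = F R sinθ = (15.4)(0.171) sin 29.3° = 1.289 N·m.
From τ = Iα: α = 1.289/0.1126 = 11.45 rad/s².

α ≈ 11.4 rad/s²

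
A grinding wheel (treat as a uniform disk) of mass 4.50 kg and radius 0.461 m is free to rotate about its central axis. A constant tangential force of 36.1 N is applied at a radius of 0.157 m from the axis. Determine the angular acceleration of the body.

α ≈ 11.9 rad/s²

I = ½MR² = (1/2)(4.50)(0.461)² = 0.4782 kg·m².
τ = F·r = (36.1)(0.157) = 5.668 N·m.
Newton's second law for rotation, τ = Iα, gives α = τ/I = 5.668/0.4782 = 11.85 rad/s².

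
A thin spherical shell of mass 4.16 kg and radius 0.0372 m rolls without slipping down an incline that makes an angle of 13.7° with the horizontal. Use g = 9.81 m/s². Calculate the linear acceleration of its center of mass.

Translation along the incline: Mg sinθ − f = Ma.
Rotation about the center: fR = Iα with I = (2/3)MR². No-slip gives a = αR, so f = (I/R²)a = (2/3)M a.
Substituting: Mg sinθ = (1 + 0.6667)Ma, so a = g sinθ/(1 + 0.6667) = (9.81) sin 13.7° / 1.667 = 1.394 m/s².

a ≈ 1.39 m/s²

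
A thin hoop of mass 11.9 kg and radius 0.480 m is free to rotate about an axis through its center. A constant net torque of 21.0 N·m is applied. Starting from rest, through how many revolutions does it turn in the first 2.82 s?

≈ 4.85 revolutions

I = MR² = (11.9)(0.480)² = 2.742 kg·m².
α = τ/I = 21.0/2.742 = 7.659 rad/s².
θ = ½αt² = ½(7.659)(2.82)² = 30.45 rad.
Revolutions = θ/(2π) = 4.847.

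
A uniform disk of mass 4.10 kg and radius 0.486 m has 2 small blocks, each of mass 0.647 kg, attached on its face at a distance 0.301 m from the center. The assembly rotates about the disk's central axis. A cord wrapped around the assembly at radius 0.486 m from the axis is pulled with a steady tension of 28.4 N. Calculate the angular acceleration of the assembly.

I_disk = ½MR² = ½(4.10)(0.486)² = 0.4842 kg·m².
I_blocks = 2·m·r² = 2(0.647)(0.301)² = 0.1172 kg·m².
Total I = 0.6014 kg·m².
τ = F r = (28.4)(0.486) = 13.80 N·m.
α = τ/I = 13.80/0.6014 = 22.95 rad/s².

α ≈ 22.9 rad/s²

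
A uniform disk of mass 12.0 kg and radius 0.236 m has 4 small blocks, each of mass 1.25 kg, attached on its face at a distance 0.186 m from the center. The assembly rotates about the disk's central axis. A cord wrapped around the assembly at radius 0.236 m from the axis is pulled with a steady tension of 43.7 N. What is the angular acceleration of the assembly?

α ≈ 20.3 rad/s²

I_disk = ½MR² = ½(12.0)(0.236)² = 0.3342 kg·m².
I_blocks = 4·m·r² = 4(1.25)(0.186)² = 0.1730 kg·m².
Total I = 0.5072 kg·m².
τ = F r = (43.7)(0.236) = 10.31 N·m.
α = τ/I = 10.31/0.5072 = 20.34 rad/s².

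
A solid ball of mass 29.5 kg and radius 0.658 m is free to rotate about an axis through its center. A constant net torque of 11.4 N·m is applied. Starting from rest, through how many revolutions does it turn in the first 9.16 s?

≈ 14.9 revolutions

I = (2/5)MR² = (2/5)(29.5)(0.658)² = 5.109 kg·m².
α = τ/I = 11.4/5.109 = 2.231 rad/s².
θ = ½αt² = ½(2.231)(9.16)² = 93.61 rad.
Revolutions = θ/(2π) = 14.90.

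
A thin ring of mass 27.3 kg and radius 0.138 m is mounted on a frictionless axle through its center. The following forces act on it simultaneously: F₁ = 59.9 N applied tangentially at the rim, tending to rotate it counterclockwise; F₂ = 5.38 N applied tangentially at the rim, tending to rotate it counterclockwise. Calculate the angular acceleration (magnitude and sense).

I = MR² = (27.3)(0.138)² = 0.5199 kg·m².
Taking counterclockwise as positive: τ₁ = +(59.9)(0.138) = +8.266 N·m; τ₂ = +(5.38)(0.138) = +0.7424 N·m.
Net torque τ = 9.009 N·m.
α = τ/I = 9.009/0.5199 = 17.33 rad/s².

α ≈ 17.3 rad/s², counterclockwise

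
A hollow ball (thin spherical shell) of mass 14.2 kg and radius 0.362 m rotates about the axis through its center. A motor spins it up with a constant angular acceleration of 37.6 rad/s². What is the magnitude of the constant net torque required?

I = (2/3)MR² = (2/3)(14.2)(0.362)² = 1.241 kg·m².
τ = Iα = (1.241)(37.60) = 46.64 N·m.

τ ≈ 46.6 N·m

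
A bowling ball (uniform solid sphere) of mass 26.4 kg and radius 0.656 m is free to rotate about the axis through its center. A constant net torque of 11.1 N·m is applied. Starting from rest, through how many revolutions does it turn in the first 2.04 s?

I = (2/5)MR² = (2/5)(26.4)(0.656)² = 4.544 kg·m².
α = τ/I = 11.1/4.544 = 2.443 rad/s².
θ = ½αt² = ½(2.443)(2.04)² = 5.083 rad.
Revolutions = θ/(2π) = 0.8089.

≈ 0.809 revolutions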